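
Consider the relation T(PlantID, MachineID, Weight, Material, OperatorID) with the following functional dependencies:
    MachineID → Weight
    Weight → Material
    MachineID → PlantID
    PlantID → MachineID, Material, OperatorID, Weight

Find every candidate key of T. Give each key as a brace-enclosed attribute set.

{MachineID}, {PlantID}

{MachineID}⁺ = {MachineID, Material, OperatorID, PlantID, Weight}, which is every attribute, so {MachineID} is a candidate key.
{PlantID}⁺ = {MachineID, Material, OperatorID, PlantID, Weight}, which is every attribute, so {PlantID} is a candidate key.
No proper subset of any of these is a key, and no other minimal superkey exists.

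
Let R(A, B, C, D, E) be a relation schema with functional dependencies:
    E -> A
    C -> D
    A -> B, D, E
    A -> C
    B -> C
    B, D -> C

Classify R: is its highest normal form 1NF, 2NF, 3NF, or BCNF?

Candidate keys: {A}, {E}. Prime attributes: {A, E}.
For C -> D we have {C}⁺ = {C, D}; {C} is not a superkey, so BCNF fails.
C -> D has non-prime {D} on the right and a non-superkey on the left, so 3NF fails.
With only single-attribute keys there can be no partial dependency, so 2NF holds.

2NF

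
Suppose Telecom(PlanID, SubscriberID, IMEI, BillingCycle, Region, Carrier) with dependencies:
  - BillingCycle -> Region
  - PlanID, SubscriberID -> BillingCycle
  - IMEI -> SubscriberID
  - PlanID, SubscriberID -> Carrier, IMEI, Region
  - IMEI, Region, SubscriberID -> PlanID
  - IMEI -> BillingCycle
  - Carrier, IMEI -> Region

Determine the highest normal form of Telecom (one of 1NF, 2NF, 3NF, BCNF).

2NF

Candidate keys: {IMEI}, {PlanID, SubscriberID}. Prime attributes: {IMEI, PlanID, SubscriberID}.
BillingCycle -> Region breaks BCNF: {BillingCycle}⁺ = {BillingCycle, Region}, so {BillingCycle} is not a superkey.
BillingCycle -> Region has non-prime {Region} on the right and a non-superkey on the left, so 3NF fails.
No proper subset of a key has a non-prime attribute in its closure, so there is no partial dependency; 2NF holds.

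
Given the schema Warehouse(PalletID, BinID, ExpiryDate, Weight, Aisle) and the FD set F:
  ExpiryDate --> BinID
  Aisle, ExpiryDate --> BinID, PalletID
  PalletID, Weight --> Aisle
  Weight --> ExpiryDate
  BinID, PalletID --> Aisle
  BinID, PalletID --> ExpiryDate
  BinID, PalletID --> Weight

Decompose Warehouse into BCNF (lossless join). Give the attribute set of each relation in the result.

{Aisle, PalletID, Weight}; {BinID, ExpiryDate}; {ExpiryDate, Weight}

Candidate keys of the original relation: {Aisle, ExpiryDate}, {Aisle, Weight}, {BinID, PalletID}, {ExpiryDate, PalletID}, {PalletID, Weight}.
In {Aisle, BinID, ExpiryDate, PalletID, Weight}, {ExpiryDate} is not a superkey ({ExpiryDate}⁺ restricted to this set is {BinID, ExpiryDate}), so split on ExpiryDate --> BinID into {BinID, ExpiryDate} and {Aisle, ExpiryDate, PalletID, Weight}.
{BinID, ExpiryDate} has no BCNF violation.
In {Aisle, ExpiryDate, PalletID, Weight}, {Weight} is not a superkey ({Weight}⁺ restricted to this set is {ExpiryDate, Weight}), so split on Weight --> ExpiryDate into {ExpiryDate, Weight} and {Aisle, PalletID, Weight}.
{ExpiryDate, Weight} has no BCNF violation.
{Aisle, PalletID, Weight} has no BCNF violation.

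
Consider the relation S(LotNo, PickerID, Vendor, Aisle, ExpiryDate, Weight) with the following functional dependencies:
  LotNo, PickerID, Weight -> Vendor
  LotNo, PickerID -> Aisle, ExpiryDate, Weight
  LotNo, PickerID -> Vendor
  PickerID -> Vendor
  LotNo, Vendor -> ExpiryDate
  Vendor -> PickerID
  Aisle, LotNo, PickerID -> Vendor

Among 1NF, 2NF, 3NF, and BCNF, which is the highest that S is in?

Candidate keys: {LotNo, PickerID}, {LotNo, Vendor}. Prime attributes: {LotNo, PickerID, Vendor}.
PickerID -> Vendor: {PickerID}⁺ = {PickerID, Vendor}, which is not all of the attributes, so the left side is not a superkey — BCNF is violated.
Since {Vendor} ⊆ prime attributes and every other non-superkey FD also has a prime right side, the schema is in 3NF.

3NF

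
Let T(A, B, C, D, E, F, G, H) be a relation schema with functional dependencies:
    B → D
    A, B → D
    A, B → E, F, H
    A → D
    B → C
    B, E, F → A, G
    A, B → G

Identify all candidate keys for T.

{A, B}, {B, E, F}

Attributes never on any right-hand side: {B} — every candidate key must contain it.
Closure of {A, B} is {A, B, C, D, E, F, G, H}, the whole schema; {A, B} is a candidate key.
Closure of {B, E, F} is {A, B, C, D, E, F, G, H}, the whole schema; {B, E, F} is a candidate key.
No proper subset of any of these is a key, and no other minimal superkey exists.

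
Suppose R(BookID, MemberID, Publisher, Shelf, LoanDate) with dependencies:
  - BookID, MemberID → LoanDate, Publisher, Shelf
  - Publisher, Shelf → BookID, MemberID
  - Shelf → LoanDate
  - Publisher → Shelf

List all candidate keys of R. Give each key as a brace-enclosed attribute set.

{BookID, MemberID}, {Publisher}

{Publisher} is a candidate key since {Publisher}⁺ = {BookID, LoanDate, MemberID, Publisher, Shelf} covers every attribute.
{BookID, MemberID} is a candidate key since {BookID, MemberID}⁺ = {BookID, LoanDate, MemberID, Publisher, Shelf} covers every attribute.
No proper subset of any of these is a key, and no other minimal superkey exists.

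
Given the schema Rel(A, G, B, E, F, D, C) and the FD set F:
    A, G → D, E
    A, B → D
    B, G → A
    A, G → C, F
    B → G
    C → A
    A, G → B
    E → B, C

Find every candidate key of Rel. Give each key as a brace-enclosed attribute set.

{A, G}, {B}, {C, G}, {E}

{B} is a candidate key since {B}⁺ = {A, B, C, D, E, F, G} covers every attribute.
{E} is a candidate key since {E}⁺ = {A, B, C, D, E, F, G} covers every attribute.
{A, G} is a candidate key since {A, G}⁺ = {A, B, C, D, E, F, G} covers every attribute.
{C, G} is a candidate key since {C, G}⁺ = {A, B, C, D, E, F, G} covers every attribute.
These are minimal and exhaustive — every other superkey contains one of them.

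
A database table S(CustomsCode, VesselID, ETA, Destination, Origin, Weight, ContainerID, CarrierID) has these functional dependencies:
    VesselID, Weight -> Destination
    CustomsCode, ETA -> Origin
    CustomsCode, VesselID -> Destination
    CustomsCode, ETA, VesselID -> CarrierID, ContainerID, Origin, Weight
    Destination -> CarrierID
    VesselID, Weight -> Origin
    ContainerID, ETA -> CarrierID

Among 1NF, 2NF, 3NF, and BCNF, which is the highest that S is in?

1NF

Candidate key: {CustomsCode, ETA, VesselID}. Prime attributes: {CustomsCode, ETA, VesselID}.
For VesselID, Weight -> Destination we have {VesselID, Weight}⁺ = {CarrierID, Destination, Origin, VesselID, Weight}; {VesselID, Weight} is not a superkey, so BCNF fails.
VesselID, Weight -> Destination has non-prime {Destination} on the right and a non-superkey on the left, so 3NF fails.
The proper key subset {CustomsCode, ETA} of {CustomsCode, ETA, VesselID} determines non-prime {Origin}, so the relation is not even in 2NF.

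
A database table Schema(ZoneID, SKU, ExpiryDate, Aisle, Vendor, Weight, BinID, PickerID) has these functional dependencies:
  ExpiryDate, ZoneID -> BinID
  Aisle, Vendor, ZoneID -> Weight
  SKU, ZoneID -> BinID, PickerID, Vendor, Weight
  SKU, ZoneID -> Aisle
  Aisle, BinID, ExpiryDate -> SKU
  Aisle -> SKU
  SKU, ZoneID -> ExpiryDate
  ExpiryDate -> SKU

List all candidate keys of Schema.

No FD produces {ZoneID}, so it must be in every candidate key.
Closure of {Aisle, ZoneID} is {Aisle, BinID, ExpiryDate, PickerID, SKU, Vendor, Weight, ZoneID}, the whole schema; {Aisle, ZoneID} is a candidate key.
Closure of {ExpiryDate, ZoneID} is {Aisle, BinID, ExpiryDate, PickerID, SKU, Vendor, Weight, ZoneID}, the whole schema; {ExpiryDate, ZoneID} is a candidate key.
Closure of {SKU, ZoneID} is {Aisle, BinID, ExpiryDate, PickerID, SKU, Vendor, Weight, ZoneID}, the whole schema; {SKU, ZoneID} is a candidate key.
Any other superkey properly contains one of these, so there are no further candidate keys.

{Aisle, ZoneID}, {ExpiryDate, ZoneID}, {SKU, ZoneID}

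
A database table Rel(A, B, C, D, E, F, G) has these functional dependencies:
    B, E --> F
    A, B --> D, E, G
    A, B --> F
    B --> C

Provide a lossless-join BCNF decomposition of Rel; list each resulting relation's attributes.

Candidate key of the original relation: {A, B}.
Within {A, B, C, D, E, F, G}: {B, E}⁺ ∩ {A, B, C, D, E, F, G} = {B, C, E, F}, not the whole set, so B, E --> C, F violates BCNF; decompose into {B, C, E, F} and {A, B, D, E, G}.
Within {B, C, E, F}: {B}⁺ ∩ {B, C, E, F} = {B, C}, not the whole set, so B --> C violates BCNF; decompose into {B, C} and {B, E, F}.
{B, C} is in BCNF.
{B, E, F} is in BCNF.
{A, B, D, E, G} is in BCNF.

{A, B, D, E, G}; {B, C}; {B, E, F}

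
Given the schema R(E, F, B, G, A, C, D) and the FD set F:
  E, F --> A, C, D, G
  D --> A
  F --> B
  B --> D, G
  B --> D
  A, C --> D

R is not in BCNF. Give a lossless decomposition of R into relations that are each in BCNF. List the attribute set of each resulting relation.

Candidate key of the original relation: {E, F}.
Within {A, B, C, D, E, F, G}: {D}⁺ ∩ {A, B, C, D, E, F, G} = {A, D}, not the whole set, so D --> A violates BCNF; decompose into {A, D} and {B, C, D, E, F, G}.
{A, D} has no BCNF violation.
Within {B, C, D, E, F, G}: {F}⁺ ∩ {B, C, D, E, F, G} = {B, D, F, G}, not the whole set, so F --> B, D, G violates BCNF; decompose into {B, D, F, G} and {C, E, F}.
Within {B, D, F, G}: {B}⁺ ∩ {B, D, F, G} = {B, D, G}, not the whole set, so B --> D, G violates BCNF; decompose into {B, D, G} and {B, F}.
{B, D, G} has no BCNF violation.
{B, F} has no BCNF violation.
{C, E, F} has no BCNF violation.

{A, D}; {B, D, G}; {B, F}; {C, E, F}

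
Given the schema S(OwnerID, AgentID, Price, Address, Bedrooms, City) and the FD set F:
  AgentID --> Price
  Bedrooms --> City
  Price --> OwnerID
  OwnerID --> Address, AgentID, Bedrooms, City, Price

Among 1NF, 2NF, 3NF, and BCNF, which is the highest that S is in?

Candidate keys: {AgentID}, {OwnerID}, {Price}. Prime attributes: {AgentID, OwnerID, Price}.
Bedrooms --> City breaks BCNF: {Bedrooms}⁺ = {Bedrooms, City}, so {Bedrooms} is not a superkey.
Bedrooms --> City determines the non-prime attribute {City} from a non-superkey — 3NF is violated.
All keys have size 1, which rules out partial dependencies — 2NF is satisfied.

2NF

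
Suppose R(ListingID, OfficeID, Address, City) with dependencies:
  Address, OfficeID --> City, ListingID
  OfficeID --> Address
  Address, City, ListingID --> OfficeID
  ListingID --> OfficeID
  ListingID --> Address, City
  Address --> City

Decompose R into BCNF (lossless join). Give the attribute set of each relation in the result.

{Address, City}; {Address, ListingID, OfficeID}

Candidate keys of the original relation: {ListingID}, {OfficeID}.
In {Address, City, ListingID, OfficeID}, {Address} is not a superkey ({Address}⁺ restricted to this set is {Address, City}), so split on Address --> City into {Address, City} and {Address, ListingID, OfficeID}.
{Address, City} has no BCNF violation.
{Address, ListingID, OfficeID} has no BCNF violation.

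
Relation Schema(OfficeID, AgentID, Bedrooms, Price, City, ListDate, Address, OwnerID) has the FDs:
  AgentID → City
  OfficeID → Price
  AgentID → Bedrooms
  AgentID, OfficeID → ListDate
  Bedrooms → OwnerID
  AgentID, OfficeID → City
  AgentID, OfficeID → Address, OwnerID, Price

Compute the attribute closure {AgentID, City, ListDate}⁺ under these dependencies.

{AgentID, Bedrooms, City, ListDate, OwnerID}

Start with {AgentID, City, ListDate}.
AgentID → Bedrooms applies; add {Bedrooms} → now {AgentID, Bedrooms, City, ListDate}.
Bedrooms → OwnerID applies; add {OwnerID} → now {AgentID, Bedrooms, City, ListDate, OwnerID}.
No further FD applies.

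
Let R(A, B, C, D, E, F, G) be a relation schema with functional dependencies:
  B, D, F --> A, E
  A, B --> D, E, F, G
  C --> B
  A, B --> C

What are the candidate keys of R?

{A, B}, {A, C}, {B, D, F}, {C, D, F}

{A, B}⁺ = {A, B, C, D, E, F, G}, which is every attribute, so {A, B} is a candidate key.
{A, C}⁺ = {A, B, C, D, E, F, G}, which is every attribute, so {A, C} is a candidate key.
{B, D, F}⁺ = {A, B, C, D, E, F, G}, which is every attribute, so {B, D, F} is a candidate key.
{C, D, F}⁺ = {A, B, C, D, E, F, G}, which is every attribute, so {C, D, F} is a candidate key.
No proper subset of any of these is a key, and no other minimal superkey exists.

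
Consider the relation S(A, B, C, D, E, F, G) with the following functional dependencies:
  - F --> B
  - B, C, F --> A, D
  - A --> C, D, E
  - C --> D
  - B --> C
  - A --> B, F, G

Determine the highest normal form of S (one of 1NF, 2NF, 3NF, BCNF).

2NF

Candidate keys: {A}, {F}. Prime attributes: {A, F}.
C --> D breaks BCNF: {C}⁺ = {C, D}, so {C} is not a superkey.
C --> D has non-prime {D} on the right and a non-superkey on the left, so 3NF fails.
With only single-attribute keys there can be no partial dependency, so 2NF holds.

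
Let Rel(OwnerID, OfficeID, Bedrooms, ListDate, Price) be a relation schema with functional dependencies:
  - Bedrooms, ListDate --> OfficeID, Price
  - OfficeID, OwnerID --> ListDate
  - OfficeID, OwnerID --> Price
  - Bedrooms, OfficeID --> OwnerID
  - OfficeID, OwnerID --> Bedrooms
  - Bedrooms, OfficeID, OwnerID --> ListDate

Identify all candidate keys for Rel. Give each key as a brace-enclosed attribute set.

{Bedrooms, ListDate} is a candidate key since {Bedrooms, ListDate}⁺ = {Bedrooms, ListDate, OfficeID, OwnerID, Price} covers every attribute.
{Bedrooms, OfficeID} is a candidate key since {Bedrooms, OfficeID}⁺ = {Bedrooms, ListDate, OfficeID, OwnerID, Price} covers every attribute.
{OfficeID, OwnerID} is a candidate key since {OfficeID, OwnerID}⁺ = {Bedrooms, ListDate, OfficeID, OwnerID, Price} covers every attribute.
No proper subset of any of these is a key, and no other minimal superkey exists.

{Bedrooms, ListDate}, {Bedrooms, OfficeID}, {OfficeID, OwnerID}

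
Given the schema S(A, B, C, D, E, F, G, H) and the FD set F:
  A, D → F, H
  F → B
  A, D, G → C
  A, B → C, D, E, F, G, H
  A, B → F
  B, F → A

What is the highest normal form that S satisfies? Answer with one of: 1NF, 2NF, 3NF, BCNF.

BCNF

Candidate keys: {A, B}, {A, D}, {F}. Prime attributes: {A, B, D, F}.
The left-hand side of every FD is a superkey, so BCNF is satisfied.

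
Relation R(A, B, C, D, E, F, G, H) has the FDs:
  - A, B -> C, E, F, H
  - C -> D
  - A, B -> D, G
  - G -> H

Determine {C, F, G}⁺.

{C, D, F, G, H}

Start with {C, F, G}.
C -> D applies; add {D} → now {C, D, F, G}.
G -> H applies; add {H} → now {C, D, F, G, H}.
No further FD applies.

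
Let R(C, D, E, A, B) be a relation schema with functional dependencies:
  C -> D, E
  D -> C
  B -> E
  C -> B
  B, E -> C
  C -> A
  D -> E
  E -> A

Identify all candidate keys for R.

{B}, {C}, {D}

{B}⁺ = {A, B, C, D, E} — all of the relation — so {B} is a candidate key.
{C}⁺ = {A, B, C, D, E} — all of the relation — so {C} is a candidate key.
{D}⁺ = {A, B, C, D, E} — all of the relation — so {D} is a candidate key.
Any other superkey properly contains one of these, so there are no further candidate keys.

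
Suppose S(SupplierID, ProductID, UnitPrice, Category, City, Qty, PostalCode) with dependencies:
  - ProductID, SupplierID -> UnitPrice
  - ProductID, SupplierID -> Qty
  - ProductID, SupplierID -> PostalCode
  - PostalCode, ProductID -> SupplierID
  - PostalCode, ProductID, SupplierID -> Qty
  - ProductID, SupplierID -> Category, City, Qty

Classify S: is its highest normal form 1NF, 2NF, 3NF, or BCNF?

BCNF

Candidate keys: {PostalCode, ProductID}, {ProductID, SupplierID}. Prime attributes: {PostalCode, ProductID, SupplierID}.
The left-hand side of every FD is a superkey, so BCNF is satisfied.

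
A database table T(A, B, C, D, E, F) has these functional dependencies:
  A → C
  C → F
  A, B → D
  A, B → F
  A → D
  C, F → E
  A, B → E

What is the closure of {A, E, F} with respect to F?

Start with {A, E, F}.
A → C applies; add {C} → now {A, C, E, F}.
A → D applies; add {D} → now {A, C, D, E, F}.
No further FD applies.

{A, C, D, E, F}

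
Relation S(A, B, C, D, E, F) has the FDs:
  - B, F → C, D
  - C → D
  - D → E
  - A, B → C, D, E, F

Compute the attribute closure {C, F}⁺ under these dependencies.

{C, D, E, F}

Start with {C, F}.
C → D applies; add {D} → now {C, D, F}.
D → E applies; add {E} → now {C, D, E, F}.
No further FD applies.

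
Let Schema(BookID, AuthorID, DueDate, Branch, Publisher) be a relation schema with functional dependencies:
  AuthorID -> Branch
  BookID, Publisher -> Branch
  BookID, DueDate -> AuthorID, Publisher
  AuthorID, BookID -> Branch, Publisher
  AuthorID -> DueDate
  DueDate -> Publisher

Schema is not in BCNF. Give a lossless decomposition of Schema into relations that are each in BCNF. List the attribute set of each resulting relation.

{AuthorID, BookID}; {AuthorID, Branch, DueDate}; {DueDate, Publisher}

Candidate keys of the original relation: {AuthorID, BookID}, {BookID, DueDate}.
Within {AuthorID, BookID, Branch, DueDate, Publisher}: {AuthorID}⁺ ∩ {AuthorID, BookID, Branch, DueDate, Publisher} = {AuthorID, Branch, DueDate, Publisher}, not the whole set, so AuthorID -> Branch, DueDate, Publisher violates BCNF; decompose into {AuthorID, Branch, DueDate, Publisher} and {AuthorID, BookID}.
Within {AuthorID, Branch, DueDate, Publisher}: {DueDate}⁺ ∩ {AuthorID, Branch, DueDate, Publisher} = {DueDate, Publisher}, not the whole set, so DueDate -> Publisher violates BCNF; decompose into {DueDate, Publisher} and {AuthorID, Branch, DueDate}.
{DueDate, Publisher} has no BCNF violation.
{AuthorID, Branch, DueDate} has no BCNF violation.
{AuthorID, BookID} has no BCNF violation.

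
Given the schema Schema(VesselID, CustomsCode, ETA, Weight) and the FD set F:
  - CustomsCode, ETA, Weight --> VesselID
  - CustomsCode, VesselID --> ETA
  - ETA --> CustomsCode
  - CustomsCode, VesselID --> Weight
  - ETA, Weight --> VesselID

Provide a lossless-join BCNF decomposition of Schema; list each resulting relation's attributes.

Candidate keys of the original relation: {CustomsCode, VesselID}, {ETA, VesselID}, {ETA, Weight}.
{CustomsCode, ETA, VesselID, Weight}: {ETA} determines {CustomsCode, ETA} here but is not a superkey — split on ETA --> CustomsCode, giving {CustomsCode, ETA} and {ETA, VesselID, Weight}.
{CustomsCode, ETA}: every determinant is a superkey — BCNF.
{ETA, VesselID, Weight}: every determinant is a superkey — BCNF.

{CustomsCode, ETA}; {ETA, VesselID, Weight}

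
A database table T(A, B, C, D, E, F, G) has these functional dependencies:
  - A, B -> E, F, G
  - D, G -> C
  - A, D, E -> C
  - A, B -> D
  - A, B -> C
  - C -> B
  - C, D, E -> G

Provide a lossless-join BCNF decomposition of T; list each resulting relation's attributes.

Candidate keys of the original relation: {A, B}, {A, C}, {A, D, E}, {A, D, G}.
In {A, B, C, D, E, F, G}, {D, G} is not a superkey ({D, G}⁺ restricted to this set is {B, C, D, G}), so split on D, G -> B, C into {B, C, D, G} and {A, D, E, F, G}.
In {B, C, D, G}, {C} is not a superkey ({C}⁺ restricted to this set is {B, C}), so split on C -> B into {B, C} and {C, D, G}.
{B, C} is in BCNF.
{C, D, G} is in BCNF.
{A, D, E, F, G} is in BCNF.

{A, D, E, F, G}; {B, C}; {C, D, G}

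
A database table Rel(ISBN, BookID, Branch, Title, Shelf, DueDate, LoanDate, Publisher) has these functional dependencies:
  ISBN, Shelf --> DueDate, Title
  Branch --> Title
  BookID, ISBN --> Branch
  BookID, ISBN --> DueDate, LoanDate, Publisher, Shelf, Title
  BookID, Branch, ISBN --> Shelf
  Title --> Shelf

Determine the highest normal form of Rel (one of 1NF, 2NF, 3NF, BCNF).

2NF

Candidate key: {BookID, ISBN}. Prime attributes: {BookID, ISBN}.
ISBN, Shelf --> DueDate, Title: {ISBN, Shelf}⁺ = {DueDate, ISBN, Shelf, Title}, which is not all of the attributes, so the left side is not a superkey — BCNF is violated.
ISBN, Shelf --> DueDate, Title has non-prime {DueDate, Title} on the right and a non-superkey on the left, so 3NF fails.
Checking every proper subset of each key, none determines a non-prime attribute — 2NF is satisfied.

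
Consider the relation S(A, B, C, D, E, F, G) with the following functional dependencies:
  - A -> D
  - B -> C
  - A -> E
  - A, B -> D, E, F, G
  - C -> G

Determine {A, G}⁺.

{A, D, E, G}

Start with {A, G}.
A -> D applies; add {D} → now {A, D, G}.
A -> E applies; add {E} → now {A, D, E, G}.
No further FD applies.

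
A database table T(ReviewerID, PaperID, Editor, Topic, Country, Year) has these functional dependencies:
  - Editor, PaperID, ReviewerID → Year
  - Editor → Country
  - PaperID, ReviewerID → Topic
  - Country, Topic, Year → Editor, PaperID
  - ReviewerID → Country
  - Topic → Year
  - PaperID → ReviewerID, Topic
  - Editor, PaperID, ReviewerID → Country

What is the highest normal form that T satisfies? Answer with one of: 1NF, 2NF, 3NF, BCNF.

1NF

Candidate keys: {Country, Topic}, {Editor, Topic}, {PaperID}, {ReviewerID, Topic}. Prime attributes: {Country, Editor, PaperID, ReviewerID, Topic}.
Editor → Country: {Editor}⁺ = {Country, Editor}, which is not all of the attributes, so the left side is not a superkey — BCNF is violated.
Topic → Year has non-prime {Year} on the right and a non-superkey on the left, so 3NF fails.
The proper key subset {Topic} of {Country, Topic} determines non-prime {Year}, so the relation is not even in 2NF.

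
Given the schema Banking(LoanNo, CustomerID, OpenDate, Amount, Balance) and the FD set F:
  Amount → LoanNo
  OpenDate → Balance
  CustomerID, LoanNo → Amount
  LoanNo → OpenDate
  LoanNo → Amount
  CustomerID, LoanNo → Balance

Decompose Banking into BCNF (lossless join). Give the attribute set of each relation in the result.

Candidate keys of the original relation: {Amount, CustomerID}, {CustomerID, LoanNo}.
Within {Amount, Balance, CustomerID, LoanNo, OpenDate}: {Amount}⁺ ∩ {Amount, Balance, CustomerID, LoanNo, OpenDate} = {Amount, Balance, LoanNo, OpenDate}, not the whole set, so Amount → Balance, LoanNo, OpenDate violates BCNF; decompose into {Amount, Balance, LoanNo, OpenDate} and {Amount, CustomerID}.
Within {Amount, Balance, LoanNo, OpenDate}: {OpenDate}⁺ ∩ {Amount, Balance, LoanNo, OpenDate} = {Balance, OpenDate}, not the whole set, so OpenDate → Balance violates BCNF; decompose into {Balance, OpenDate} and {Amount, LoanNo, OpenDate}.
{Balance, OpenDate} is in BCNF.
{Amount, LoanNo, OpenDate} is in BCNF.
{Amount, CustomerID} is in BCNF.

{Amount, CustomerID}; {Amount, LoanNo, OpenDate}; {Balance, OpenDate}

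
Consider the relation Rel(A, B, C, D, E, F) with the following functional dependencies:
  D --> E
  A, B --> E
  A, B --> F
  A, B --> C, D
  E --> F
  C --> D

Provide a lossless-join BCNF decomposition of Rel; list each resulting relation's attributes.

{A, B, C}; {C, D}; {D, E}; {E, F}

Candidate key of the original relation: {A, B}.
Within {A, B, C, D, E, F}: {D}⁺ ∩ {A, B, C, D, E, F} = {D, E, F}, not the whole set, so D --> E, F violates BCNF; decompose into {D, E, F} and {A, B, C, D}.
Within {D, E, F}: {E}⁺ ∩ {D, E, F} = {E, F}, not the whole set, so E --> F violates BCNF; decompose into {E, F} and {D, E}.
{E, F} has no BCNF violation.
{D, E} has no BCNF violation.
Within {A, B, C, D}: {C}⁺ ∩ {A, B, C, D} = {C, D}, not the whole set, so C --> D violates BCNF; decompose into {C, D} and {A, B, C}.
{C, D} has no BCNF violation.
{A, B, C} has no BCNF violation.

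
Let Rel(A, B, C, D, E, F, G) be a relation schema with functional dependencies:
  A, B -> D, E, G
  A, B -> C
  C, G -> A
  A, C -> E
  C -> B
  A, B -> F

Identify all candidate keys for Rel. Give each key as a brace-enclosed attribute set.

Closure of {A, B} is {A, B, C, D, E, F, G}, the whole schema; {A, B} is a candidate key.
Closure of {A, C} is {A, B, C, D, E, F, G}, the whole schema; {A, C} is a candidate key.
Closure of {C, G} is {A, B, C, D, E, F, G}, the whole schema; {C, G} is a candidate key.
No proper subset of any of these is a key, and no other minimal superkey exists.

{A, B}, {A, C}, {C, G}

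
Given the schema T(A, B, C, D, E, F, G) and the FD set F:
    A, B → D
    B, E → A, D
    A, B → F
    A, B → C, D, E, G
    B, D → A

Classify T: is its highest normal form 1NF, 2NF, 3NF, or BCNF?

BCNF

Candidate keys: {A, B}, {B, D}, {B, E}. Prime attributes: {A, B, D, E}.
The left-hand side of every FD is a superkey, so BCNF is satisfied.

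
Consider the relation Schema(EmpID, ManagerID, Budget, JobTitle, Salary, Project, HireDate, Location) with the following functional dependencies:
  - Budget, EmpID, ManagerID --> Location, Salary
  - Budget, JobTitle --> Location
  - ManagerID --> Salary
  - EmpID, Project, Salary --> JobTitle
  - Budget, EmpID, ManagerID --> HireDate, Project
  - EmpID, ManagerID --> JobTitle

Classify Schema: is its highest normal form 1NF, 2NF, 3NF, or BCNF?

Candidate key: {Budget, EmpID, ManagerID}. Prime attributes: {Budget, EmpID, ManagerID}.
Budget, JobTitle --> Location breaks BCNF: {Budget, JobTitle}⁺ = {Budget, JobTitle, Location}, so {Budget, JobTitle} is not a superkey.
Because {Location} is non-prime and the left side of Budget, JobTitle --> Location is not a superkey, the relation is not in 3NF.
The proper key subset {ManagerID} of {Budget, EmpID, ManagerID} determines non-prime {Salary}, so the relation is not even in 2NF.

1NF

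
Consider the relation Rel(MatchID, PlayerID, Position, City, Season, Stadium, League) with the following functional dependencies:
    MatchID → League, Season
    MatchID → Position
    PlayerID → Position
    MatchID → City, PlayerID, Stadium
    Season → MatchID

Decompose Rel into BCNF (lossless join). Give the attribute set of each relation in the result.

Candidate keys of the original relation: {MatchID}, {Season}.
Within {City, League, MatchID, PlayerID, Position, Season, Stadium}: {PlayerID}⁺ ∩ {City, League, MatchID, PlayerID, Position, Season, Stadium} = {PlayerID, Position}, not the whole set, so PlayerID → Position violates BCNF; decompose into {PlayerID, Position} and {City, League, MatchID, PlayerID, Season, Stadium}.
{PlayerID, Position}: every determinant is a superkey — BCNF.
{City, League, MatchID, PlayerID, Season, Stadium}: every determinant is a superkey — BCNF.

{City, League, MatchID, PlayerID, Season, Stadium}; {PlayerID, Position}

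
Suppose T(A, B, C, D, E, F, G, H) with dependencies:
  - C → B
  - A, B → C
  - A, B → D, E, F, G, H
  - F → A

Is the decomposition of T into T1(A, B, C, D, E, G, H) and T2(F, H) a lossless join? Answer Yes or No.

T1 ∩ T2 = {H}; its closure under F is {H}.
The closure covers neither T1 nor T2 entirely; the join is not lossless.

No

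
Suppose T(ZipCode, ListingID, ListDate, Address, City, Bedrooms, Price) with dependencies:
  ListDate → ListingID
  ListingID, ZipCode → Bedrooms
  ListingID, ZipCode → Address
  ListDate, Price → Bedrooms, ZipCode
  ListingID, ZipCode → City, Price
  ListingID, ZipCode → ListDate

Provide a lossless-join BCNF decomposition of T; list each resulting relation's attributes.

Candidate keys of the original relation: {ListDate, Price}, {ListDate, ZipCode}, {ListingID, ZipCode}.
{Address, Bedrooms, City, ListDate, ListingID, Price, ZipCode}: {ListDate} determines {ListDate, ListingID} here but is not a superkey — split on ListDate → ListingID, giving {ListDate, ListingID} and {Address, Bedrooms, City, ListDate, Price, ZipCode}.
{ListDate, ListingID}: every determinant is a superkey — BCNF.
{Address, Bedrooms, City, ListDate, Price, ZipCode}: every determinant is a superkey — BCNF.

{Address, Bedrooms, City, ListDate, Price, ZipCode}; {ListDate, ListingID}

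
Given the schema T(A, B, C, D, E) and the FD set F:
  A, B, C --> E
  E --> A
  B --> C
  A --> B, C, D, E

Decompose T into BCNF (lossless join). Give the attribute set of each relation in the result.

Candidate keys of the original relation: {A}, {E}.
In {A, B, C, D, E}, {B} is not a superkey ({B}⁺ restricted to this set is {B, C}), so split on B --> C into {B, C} and {A, B, D, E}.
{B, C} is in BCNF.
{A, B, D, E} is in BCNF.

{A, B, D, E}; {B, C}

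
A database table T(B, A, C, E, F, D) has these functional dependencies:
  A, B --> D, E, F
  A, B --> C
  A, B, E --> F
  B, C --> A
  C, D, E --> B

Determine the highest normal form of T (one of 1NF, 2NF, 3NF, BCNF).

Candidate keys: {A, B}, {B, C}, {C, D, E}. Prime attributes: {A, B, C, D, E}.
Every FD has a superkey on the left, so the relation is in BCNF.

BCNF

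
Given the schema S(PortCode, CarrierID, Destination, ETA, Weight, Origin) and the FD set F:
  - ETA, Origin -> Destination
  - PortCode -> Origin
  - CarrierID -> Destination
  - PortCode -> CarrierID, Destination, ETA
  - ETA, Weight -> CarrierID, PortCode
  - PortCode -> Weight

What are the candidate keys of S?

{ETA, Weight}, {PortCode}

{PortCode} is a candidate key since {PortCode}⁺ = {CarrierID, Destination, ETA, Origin, PortCode, Weight} covers every attribute.
{ETA, Weight} is a candidate key since {ETA, Weight}⁺ = {CarrierID, Destination, ETA, Origin, PortCode, Weight} covers every attribute.
No proper subset of any of these is a key, and no other minimal superkey exists.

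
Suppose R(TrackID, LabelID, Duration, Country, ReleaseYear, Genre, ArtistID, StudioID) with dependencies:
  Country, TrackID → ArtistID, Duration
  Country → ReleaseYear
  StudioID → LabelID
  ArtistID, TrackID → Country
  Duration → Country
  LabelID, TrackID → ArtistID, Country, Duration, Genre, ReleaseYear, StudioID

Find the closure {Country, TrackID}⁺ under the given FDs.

{ArtistID, Country, Duration, ReleaseYear, TrackID}

Start with {Country, TrackID}.
Country, TrackID → ArtistID, Duration applies; add {ArtistID, Duration} → now {ArtistID, Country, Duration, TrackID}.
Country → ReleaseYear applies; add {ReleaseYear} → now {ArtistID, Country, Duration, ReleaseYear, TrackID}.
No further FD applies.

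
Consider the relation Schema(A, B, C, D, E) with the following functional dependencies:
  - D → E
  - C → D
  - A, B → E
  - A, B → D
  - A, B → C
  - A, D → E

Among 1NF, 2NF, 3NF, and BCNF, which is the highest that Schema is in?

2NF

Candidate key: {A, B}. Prime attributes: {A, B}.
For D → E we have {D}⁺ = {D, E}; {D} is not a superkey, so BCNF fails.
D → E has non-prime {E} on the right and a non-superkey on the left, so 3NF fails.
No proper subset of a key has a non-prime attribute in its closure, so there is no partial dependency; 2NF holds.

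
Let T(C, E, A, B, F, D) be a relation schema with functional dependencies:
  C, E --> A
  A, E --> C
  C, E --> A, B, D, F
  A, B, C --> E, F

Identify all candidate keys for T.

{A, B, C}, {A, E}, {C, E}

{A, E} is a candidate key since {A, E}⁺ = {A, B, C, D, E, F} covers every attribute.
{C, E} is a candidate key since {C, E}⁺ = {A, B, C, D, E, F} covers every attribute.
{A, B, C} is a candidate key since {A, B, C}⁺ = {A, B, C, D, E, F} covers every attribute.
Any other superkey properly contains one of these, so there are no further candidate keys.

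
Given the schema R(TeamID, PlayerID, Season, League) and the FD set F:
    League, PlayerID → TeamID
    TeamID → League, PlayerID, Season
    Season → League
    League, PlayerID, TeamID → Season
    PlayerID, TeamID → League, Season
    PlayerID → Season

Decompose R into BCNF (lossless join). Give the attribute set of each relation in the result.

Candidate keys of the original relation: {PlayerID}, {TeamID}.
In {League, PlayerID, Season, TeamID}, {Season} is not a superkey ({Season}⁺ restricted to this set is {League, Season}), so split on Season → League into {League, Season} and {PlayerID, Season, TeamID}.
{League, Season} has no BCNF violation.
{PlayerID, Season, TeamID} has no BCNF violation.

{League, Season}; {PlayerID, Season, TeamID}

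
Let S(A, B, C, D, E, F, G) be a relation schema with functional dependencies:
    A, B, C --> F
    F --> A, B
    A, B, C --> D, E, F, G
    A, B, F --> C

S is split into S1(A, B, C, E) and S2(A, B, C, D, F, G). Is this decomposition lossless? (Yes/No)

The shared attributes are {A, B, C} and {A, B, C}⁺ = {A, B, C, D, E, F, G}.
This includes all of S1, so the common attributes are a superkey of S1 — the join is lossless.

Yes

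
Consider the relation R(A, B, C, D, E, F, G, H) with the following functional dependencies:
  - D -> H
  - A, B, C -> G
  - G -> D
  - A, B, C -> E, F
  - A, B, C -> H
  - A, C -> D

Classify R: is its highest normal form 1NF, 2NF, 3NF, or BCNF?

Candidate key: {A, B, C}. Prime attributes: {A, B, C}.
D -> H: {D}⁺ = {D, H}, which is not all of the attributes, so the left side is not a superkey — BCNF is violated.
Because {H} is non-prime and the left side of D -> H is not a superkey, the relation is not in 3NF.
The proper key subset {A, C} of {A, B, C} determines non-prime {D, H}, so the relation is not even in 2NF.

1NF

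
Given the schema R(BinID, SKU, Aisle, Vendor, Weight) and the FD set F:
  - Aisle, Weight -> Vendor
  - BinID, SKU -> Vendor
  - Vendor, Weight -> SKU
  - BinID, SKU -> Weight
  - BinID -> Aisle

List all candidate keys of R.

{BinID, SKU}, {BinID, Weight}

No FD produces {BinID}, so it must be in every candidate key.
{BinID, SKU} is a candidate key since {BinID, SKU}⁺ = {Aisle, BinID, SKU, Vendor, Weight} covers every attribute.
{BinID, Weight} is a candidate key since {BinID, Weight}⁺ = {Aisle, BinID, SKU, Vendor, Weight} covers every attribute.
These are minimal and exhaustive — every other superkey contains one of them.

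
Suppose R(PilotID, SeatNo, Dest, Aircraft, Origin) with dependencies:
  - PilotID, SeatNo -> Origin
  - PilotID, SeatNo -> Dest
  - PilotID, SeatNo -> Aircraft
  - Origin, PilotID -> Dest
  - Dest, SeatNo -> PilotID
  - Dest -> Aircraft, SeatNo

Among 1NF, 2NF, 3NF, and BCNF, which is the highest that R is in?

Candidate keys: {Dest}, {Origin, PilotID}, {PilotID, SeatNo}. Prime attributes: {Dest, Origin, PilotID, SeatNo}.
Every FD has a superkey on the left, so the relation is in BCNF.

BCNF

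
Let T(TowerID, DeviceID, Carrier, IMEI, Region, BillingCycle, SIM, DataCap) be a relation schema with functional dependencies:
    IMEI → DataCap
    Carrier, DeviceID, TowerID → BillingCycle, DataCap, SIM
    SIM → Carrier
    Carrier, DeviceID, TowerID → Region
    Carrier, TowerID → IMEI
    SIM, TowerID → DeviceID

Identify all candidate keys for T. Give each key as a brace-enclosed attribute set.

No FD produces {TowerID}, so it must be in every candidate key.
{SIM, TowerID}⁺ = {BillingCycle, Carrier, DataCap, DeviceID, IMEI, Region, SIM, TowerID} — all of the relation — so {SIM, TowerID} is a candidate key.
{Carrier, DeviceID, TowerID}⁺ = {BillingCycle, Carrier, DataCap, DeviceID, IMEI, Region, SIM, TowerID} — all of the relation — so {Carrier, DeviceID, TowerID} is a candidate key.
Any other superkey properly contains one of these, so there are no further candidate keys.

{Carrier, DeviceID, TowerID}, {SIM, TowerID}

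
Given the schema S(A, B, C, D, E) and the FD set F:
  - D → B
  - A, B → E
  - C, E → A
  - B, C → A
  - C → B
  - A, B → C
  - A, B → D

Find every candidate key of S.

{A, B}, {A, D}, {C}

Closure of {C} is {A, B, C, D, E}, the whole schema; {C} is a candidate key.
Closure of {A, B} is {A, B, C, D, E}, the whole schema; {A, B} is a candidate key.
Closure of {A, D} is {A, B, C, D, E}, the whole schema; {A, D} is a candidate key.
Any other superkey properly contains one of these, so there are no further candidate keys.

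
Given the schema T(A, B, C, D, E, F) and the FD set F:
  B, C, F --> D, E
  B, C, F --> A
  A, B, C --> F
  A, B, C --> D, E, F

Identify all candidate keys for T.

{A, B, C}, {B, C, F}

{B, C} never appear on the right of any FD, so every key must include all of them.
Closure of {A, B, C} is {A, B, C, D, E, F}, the whole schema; {A, B, C} is a candidate key.
Closure of {B, C, F} is {A, B, C, D, E, F}, the whole schema; {B, C, F} is a candidate key.
Any other superkey properly contains one of these, so there are no further candidate keys.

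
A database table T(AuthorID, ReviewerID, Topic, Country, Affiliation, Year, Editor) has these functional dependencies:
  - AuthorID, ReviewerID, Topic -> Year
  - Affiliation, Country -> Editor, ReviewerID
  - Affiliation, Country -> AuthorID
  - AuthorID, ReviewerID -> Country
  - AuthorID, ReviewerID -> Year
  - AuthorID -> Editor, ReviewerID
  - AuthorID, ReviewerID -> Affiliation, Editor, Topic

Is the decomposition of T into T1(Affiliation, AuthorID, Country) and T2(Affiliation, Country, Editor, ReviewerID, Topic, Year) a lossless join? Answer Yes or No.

Yes

The shared attributes are {Affiliation, Country} and {Affiliation, Country}⁺ = {Affiliation, AuthorID, Country, Editor, ReviewerID, Topic, Year}.
This includes all of T1, so the common attributes are a superkey of T1 — the join is lossless.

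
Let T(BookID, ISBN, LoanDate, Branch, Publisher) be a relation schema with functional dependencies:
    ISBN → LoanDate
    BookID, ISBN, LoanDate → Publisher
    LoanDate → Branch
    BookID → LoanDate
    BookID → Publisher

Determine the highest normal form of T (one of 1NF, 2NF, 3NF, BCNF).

Candidate key: {BookID, ISBN}. Prime attributes: {BookID, ISBN}.
ISBN → LoanDate breaks BCNF: {ISBN}⁺ = {Branch, ISBN, LoanDate}, so {ISBN} is not a superkey.
Because {LoanDate} is non-prime and the left side of ISBN → LoanDate is not a superkey, the relation is not in 3NF.
Since {BookID} ⊂ {BookID, ISBN} and {BookID}⁺ ⊇ {Branch, LoanDate, Publisher} with {Branch, LoanDate, Publisher} non-prime, there is a partial dependency; 2NF fails.

1NF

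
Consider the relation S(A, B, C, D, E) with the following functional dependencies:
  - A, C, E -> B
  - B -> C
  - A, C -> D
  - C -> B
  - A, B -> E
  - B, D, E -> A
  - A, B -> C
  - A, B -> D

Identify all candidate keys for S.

{A, B}, {A, C}, {B, D, E}, {C, D, E}

{A, B} is a candidate key since {A, B}⁺ = {A, B, C, D, E} covers every attribute.
{A, C} is a candidate key since {A, C}⁺ = {A, B, C, D, E} covers every attribute.
{B, D, E} is a candidate key since {B, D, E}⁺ = {A, B, C, D, E} covers every attribute.
{C, D, E} is a candidate key since {C, D, E}⁺ = {A, B, C, D, E} covers every attribute.
No proper subset of any of these is a key, and no other minimal superkey exists.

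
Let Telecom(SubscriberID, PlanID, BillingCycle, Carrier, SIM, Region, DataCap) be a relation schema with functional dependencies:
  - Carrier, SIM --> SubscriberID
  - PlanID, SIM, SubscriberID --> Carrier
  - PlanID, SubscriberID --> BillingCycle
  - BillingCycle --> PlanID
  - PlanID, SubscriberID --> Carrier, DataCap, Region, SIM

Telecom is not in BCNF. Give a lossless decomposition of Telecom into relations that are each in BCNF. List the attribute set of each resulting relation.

{BillingCycle, Carrier, DataCap, Region, SIM}; {BillingCycle, PlanID}; {Carrier, SIM, SubscriberID}

Candidate keys of the original relation: {BillingCycle, Carrier, SIM}, {BillingCycle, SubscriberID}, {Carrier, PlanID, SIM}, {PlanID, SubscriberID}.
{BillingCycle, Carrier, DataCap, PlanID, Region, SIM, SubscriberID}: {Carrier, SIM} determines {Carrier, SIM, SubscriberID} here but is not a superkey — split on Carrier, SIM --> SubscriberID, giving {Carrier, SIM, SubscriberID} and {BillingCycle, Carrier, DataCap, PlanID, Region, SIM}.
{Carrier, SIM, SubscriberID} has no BCNF violation.
{BillingCycle, Carrier, DataCap, PlanID, Region, SIM}: {BillingCycle} determines {BillingCycle, PlanID} here but is not a superkey — split on BillingCycle --> PlanID, giving {BillingCycle, PlanID} and {BillingCycle, Carrier, DataCap, Region, SIM}.
{BillingCycle, PlanID} has no BCNF violation.
{BillingCycle, Carrier, DataCap, Region, SIM} has no BCNF violation.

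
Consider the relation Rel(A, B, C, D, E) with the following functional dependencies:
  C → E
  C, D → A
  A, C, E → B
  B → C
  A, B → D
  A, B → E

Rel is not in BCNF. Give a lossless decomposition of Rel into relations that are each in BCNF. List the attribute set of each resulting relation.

Candidate keys of the original relation: {A, B}, {A, C}, {B, D}, {C, D}.
Within {A, B, C, D, E}: {C}⁺ ∩ {A, B, C, D, E} = {C, E}, not the whole set, so C → E violates BCNF; decompose into {C, E} and {A, B, C, D}.
{C, E}: every determinant is a superkey — BCNF.
Within {A, B, C, D}: {B}⁺ ∩ {A, B, C, D} = {B, C}, not the whole set, so B → C violates BCNF; decompose into {B, C} and {A, B, D}.
{B, C}: every determinant is a superkey — BCNF.
{A, B, D}: every determinant is a superkey — BCNF.

{A, B, D}; {B, C}; {C, E}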